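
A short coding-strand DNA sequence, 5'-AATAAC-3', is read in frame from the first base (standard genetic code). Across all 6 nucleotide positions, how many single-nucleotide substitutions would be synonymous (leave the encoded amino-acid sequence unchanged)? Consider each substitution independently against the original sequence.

Codon 1 (AAT, Asn): 1 synonymous substitution.
Codon 2 (AAC, Asn): 1 synonymous substitution.
Total: 1 + 1 = 2.

2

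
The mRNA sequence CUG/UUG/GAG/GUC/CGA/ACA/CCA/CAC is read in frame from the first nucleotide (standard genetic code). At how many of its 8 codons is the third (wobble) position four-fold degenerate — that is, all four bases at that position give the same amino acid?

5

Codon 1 CUG (Leu): third position 4-fold.
Codon 2 UUG (Leu): third position 2-fold.
Codon 3 GAG (Glu): third position 2-fold.
Codon 4 GUC (Val): third position 4-fold.
Codon 5 CGA (Arg): third position 4-fold.
Codon 6 ACA (Thr): third position 4-fold.
Codon 7 CCA (Pro): third position 4-fold.
Codon 8 CAC (His): third position 2-fold.
Four-fold degenerate third positions: 5.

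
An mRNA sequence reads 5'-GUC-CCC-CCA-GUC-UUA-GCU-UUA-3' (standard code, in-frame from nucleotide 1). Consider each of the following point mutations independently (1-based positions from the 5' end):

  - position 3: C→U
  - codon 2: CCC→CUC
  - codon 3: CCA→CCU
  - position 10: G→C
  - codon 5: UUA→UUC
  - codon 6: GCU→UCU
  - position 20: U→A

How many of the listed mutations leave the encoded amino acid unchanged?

2

Codon 1: GUC (Val) → GUU (Val) — synonymous.
Codon 2: CCC (Pro) → CUC (Leu) — missense.
Codon 3: CCA (Pro) → CCU (Pro) — synonymous.
Codon 4: GUC (Val) → CUC (Leu) — missense.
Codon 5: UUA (Leu) → UUC (Phe) — missense.
Codon 6: GCU (Ala) → UCU (Ser) — missense.
Codon 7: UUA (Leu) → UAA (Stop) — nonsense.
Synonymous: 2 of 7.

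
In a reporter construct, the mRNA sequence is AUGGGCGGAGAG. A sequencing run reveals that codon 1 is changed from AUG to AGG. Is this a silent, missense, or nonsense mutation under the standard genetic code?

missense

Position 2 falls in codon 1: AUG → Met.
After the substitution the codon is AGG → Arg.
Met ≠ Arg, so this is a missense mutation.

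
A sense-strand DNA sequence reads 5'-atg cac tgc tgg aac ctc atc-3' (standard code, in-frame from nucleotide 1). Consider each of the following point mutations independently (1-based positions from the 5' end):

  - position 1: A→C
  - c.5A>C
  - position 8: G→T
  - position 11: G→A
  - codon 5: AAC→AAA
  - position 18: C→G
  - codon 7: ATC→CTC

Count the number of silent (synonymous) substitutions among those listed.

Codon 1: ATG (Met) → CTG (Leu) — missense.
Codon 2: CAC (His) → CCC (Pro) — missense.
Codon 3: TGC (Cys) → TTC (Phe) — missense.
Codon 4: TGG (Trp) → TAG (Stop) — nonsense.
Codon 5: AAC (Asn) → AAA (Lys) — missense.
Codon 6: CTC (Leu) → CTG (Leu) — synonymous.
Codon 7: ATC (Ile) → CTC (Leu) — missense.
Synonymous: 1 of 7.

1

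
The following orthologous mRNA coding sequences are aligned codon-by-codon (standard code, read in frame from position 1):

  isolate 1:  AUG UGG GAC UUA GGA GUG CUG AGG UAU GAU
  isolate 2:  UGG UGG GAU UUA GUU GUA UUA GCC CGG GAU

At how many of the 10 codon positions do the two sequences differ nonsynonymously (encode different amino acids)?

Codon 1: AUG Met / UGG Trp — nonsynonymous.
Codon 2: UGG Trp / UGG Trp — identical.
Codon 3: GAC Asp / GAU Asp — synonymous.
Codon 4: UUA Leu / UUA Leu — identical.
Codon 5: GGA Gly / GUU Val — nonsynonymous.
Codon 6: GUG Val / GUA Val — synonymous.
Codon 7: CUG Leu / UUA Leu — synonymous.
Codon 8: AGG Arg / GCC Ala — nonsynonymous.
Codon 9: UAU Tyr / CGG Arg — nonsynonymous.
Codon 10: GAU Asp / GAU Asp — identical.
Nonsynonymous differences: 4.

4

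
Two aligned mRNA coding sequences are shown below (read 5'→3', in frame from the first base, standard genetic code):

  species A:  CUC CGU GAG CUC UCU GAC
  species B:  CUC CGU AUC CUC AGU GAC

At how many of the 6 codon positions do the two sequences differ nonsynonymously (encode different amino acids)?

1

Codon 1: CUC Leu / CUC Leu — identical.
Codon 2: CGU Arg / CGU Arg — identical.
Codon 3: GAG Glu / AUC Ile — nonsynonymous.
Codon 4: CUC Leu / CUC Leu — identical.
Codon 5: UCU Ser / AGU Ser — synonymous.
Codon 6: GAC Asp / GAC Asp — identical.
Nonsynonymous differences: 1.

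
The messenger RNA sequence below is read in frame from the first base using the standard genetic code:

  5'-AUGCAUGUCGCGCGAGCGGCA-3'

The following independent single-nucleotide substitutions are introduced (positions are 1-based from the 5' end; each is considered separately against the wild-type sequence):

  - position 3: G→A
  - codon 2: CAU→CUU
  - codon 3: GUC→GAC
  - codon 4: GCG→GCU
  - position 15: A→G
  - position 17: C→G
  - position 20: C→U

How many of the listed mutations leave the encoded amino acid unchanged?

2

Codon 1: AUG (Met) → AUA (Ile) — missense.
Codon 2: CAU (His) → CUU (Leu) — missense.
Codon 3: GUC (Val) → GAC (Asp) — missense.
Codon 4: GCG (Ala) → GCU (Ala) — synonymous.
Codon 5: CGA (Arg) → CGG (Arg) — synonymous.
Codon 6: GCG (Ala) → GGG (Gly) — missense.
Codon 7: GCA (Ala) → GUA (Val) — missense.
Synonymous: 2 of 7.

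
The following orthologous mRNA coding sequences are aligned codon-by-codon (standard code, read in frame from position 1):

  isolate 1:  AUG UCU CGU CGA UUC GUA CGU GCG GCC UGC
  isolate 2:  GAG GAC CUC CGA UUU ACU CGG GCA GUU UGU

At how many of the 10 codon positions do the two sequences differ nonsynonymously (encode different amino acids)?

5

Codon 1: AUG Met / GAG Glu — nonsynonymous.
Codon 2: UCU Ser / GAC Asp — nonsynonymous.
Codon 3: CGU Arg / CUC Leu — nonsynonymous.
Codon 4: CGA Arg / CGA Arg — identical.
Codon 5: UUC Phe / UUU Phe — synonymous.
Codon 6: GUA Val / ACU Thr — nonsynonymous.
Codon 7: CGU Arg / CGG Arg — synonymous.
Codon 8: GCG Ala / GCA Ala — synonymous.
Codon 9: GCC Ala / GUU Val — nonsynonymous.
Codon 10: UGC Cys / UGU Cys — synonymous.
Nonsynonymous differences: 5.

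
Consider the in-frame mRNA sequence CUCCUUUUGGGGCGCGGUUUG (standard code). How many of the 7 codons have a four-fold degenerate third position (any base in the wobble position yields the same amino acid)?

Codon 1 CUC (Leu): third position 4-fold.
Codon 2 CUU (Leu): third position 4-fold.
Codon 3 UUG (Leu): third position 2-fold.
Codon 4 GGG (Gly): third position 4-fold.
Codon 5 CGC (Arg): third position 4-fold.
Codon 6 GGU (Gly): third position 4-fold.
Codon 7 UUG (Leu): third position 2-fold.
Four-fold degenerate third positions: 5.

5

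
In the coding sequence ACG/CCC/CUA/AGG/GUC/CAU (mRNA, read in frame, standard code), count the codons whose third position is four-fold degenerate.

4

Codon 1 ACG (Thr): third position 4-fold.
Codon 2 CCC (Pro): third position 4-fold.
Codon 3 CUA (Leu): third position 4-fold.
Codon 4 AGG (Arg): third position 2-fold.
Codon 5 GUC (Val): third position 4-fold.
Codon 6 CAU (His): third position 2-fold.
Four-fold degenerate third positions: 4.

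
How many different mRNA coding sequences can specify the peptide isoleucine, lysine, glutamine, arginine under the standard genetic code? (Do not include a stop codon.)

72

Ile: 3 codons.
Lys: 2 codons.
Gln: 2 codons.
Arg: 6 codons.
3 × 2 × 2 × 6 = 72.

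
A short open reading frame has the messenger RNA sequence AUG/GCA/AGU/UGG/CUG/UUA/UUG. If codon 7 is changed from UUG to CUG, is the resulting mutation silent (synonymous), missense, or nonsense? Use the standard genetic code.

Position 19 falls in codon 7: UUG → Leu.
After the substitution the codon is CUG → Leu.
Both encode Leu, so the change is synonymous.

silent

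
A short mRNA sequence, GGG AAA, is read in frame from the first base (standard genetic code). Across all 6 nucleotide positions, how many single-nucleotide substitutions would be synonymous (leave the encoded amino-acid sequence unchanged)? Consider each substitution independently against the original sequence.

4

Codon 1 (GGG, Gly): 3 synonymous substitutions.
Codon 2 (AAA, Lys): 1 synonymous substitution.
Total: 3 + 1 = 4.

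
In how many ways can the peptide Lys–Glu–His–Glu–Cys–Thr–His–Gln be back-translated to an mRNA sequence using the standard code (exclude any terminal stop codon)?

Lys: 2 codons.
Glu: 2 codons.
His: 2 codons.
Glu: 2 codons.
Cys: 2 codons.
Thr: 4 codons.
His: 2 codons.
Gln: 2 codons.
2 × 2 × 2 × 2 × 2 × 4 × 2 × 2 = 512.

512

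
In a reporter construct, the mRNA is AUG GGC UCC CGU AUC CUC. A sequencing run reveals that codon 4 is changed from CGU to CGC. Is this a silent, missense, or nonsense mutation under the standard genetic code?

silent

Position 12 falls in codon 4: CGU → Arg.
After the substitution the codon is CGC → Arg.
Both encode Arg, so the change is synonymous.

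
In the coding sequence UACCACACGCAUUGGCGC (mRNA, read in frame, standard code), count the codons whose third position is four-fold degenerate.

2

Codon 1 UAC (Tyr): third position 2-fold.
Codon 2 CAC (His): third position 2-fold.
Codon 3 ACG (Thr): third position 4-fold.
Codon 4 CAU (His): third position 2-fold.
Codon 5 UGG (Trp): third position 1-fold.
Codon 6 CGC (Arg): third position 4-fold.
Four-fold degenerate third positions: 2.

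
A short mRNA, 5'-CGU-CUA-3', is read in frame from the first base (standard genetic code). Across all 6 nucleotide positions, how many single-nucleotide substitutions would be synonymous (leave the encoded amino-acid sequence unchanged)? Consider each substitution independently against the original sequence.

7

Codon 1 (CGU, Arg): 3 synonymous substitutions.
Codon 2 (CUA, Leu): 4 synonymous substitutions.
Total: 3 + 4 = 7.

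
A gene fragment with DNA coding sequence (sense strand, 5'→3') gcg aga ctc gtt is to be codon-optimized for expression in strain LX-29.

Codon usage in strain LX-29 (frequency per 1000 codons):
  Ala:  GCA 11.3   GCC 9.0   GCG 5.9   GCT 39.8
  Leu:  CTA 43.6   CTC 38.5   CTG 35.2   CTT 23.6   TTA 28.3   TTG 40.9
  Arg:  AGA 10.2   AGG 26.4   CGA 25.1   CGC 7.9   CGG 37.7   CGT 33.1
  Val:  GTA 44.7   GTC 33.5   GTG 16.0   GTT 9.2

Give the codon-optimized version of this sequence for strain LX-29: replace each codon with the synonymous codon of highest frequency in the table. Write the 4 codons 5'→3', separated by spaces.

GCT CGG CTA GTA

Codon 1 (Ala): best is GCT at 39.8.
Codon 2 (Arg): best is CGG at 37.7.
Codon 3 (Leu): best is CTA at 43.6.
Codon 4 (Val): best is GTA at 44.7.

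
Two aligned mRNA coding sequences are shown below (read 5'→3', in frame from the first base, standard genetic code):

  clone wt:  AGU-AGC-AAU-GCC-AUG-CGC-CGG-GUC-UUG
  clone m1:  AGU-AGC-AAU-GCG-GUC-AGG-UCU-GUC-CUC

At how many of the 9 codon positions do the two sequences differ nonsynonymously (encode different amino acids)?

Codon 1: AGU Ser / AGU Ser — identical.
Codon 2: AGC Ser / AGC Ser — identical.
Codon 3: AAU Asn / AAU Asn — identical.
Codon 4: GCC Ala / GCG Ala — synonymous.
Codon 5: AUG Met / GUC Val — nonsynonymous.
Codon 6: CGC Arg / AGG Arg — synonymous.
Codon 7: CGG Arg / UCU Ser — nonsynonymous.
Codon 8: GUC Val / GUC Val — identical.
Codon 9: UUG Leu / CUC Leu — synonymous.
Nonsynonymous differences: 2.

2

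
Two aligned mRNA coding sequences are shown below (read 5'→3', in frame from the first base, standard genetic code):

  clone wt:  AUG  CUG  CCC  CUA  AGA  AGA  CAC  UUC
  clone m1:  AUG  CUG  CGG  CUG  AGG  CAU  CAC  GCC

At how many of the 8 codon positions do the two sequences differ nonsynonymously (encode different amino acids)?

Codon 1: AUG Met / AUG Met — identical.
Codon 2: CUG Leu / CUG Leu — identical.
Codon 3: CCC Pro / CGG Arg — nonsynonymous.
Codon 4: CUA Leu / CUG Leu — synonymous.
Codon 5: AGA Arg / AGG Arg — synonymous.
Codon 6: AGA Arg / CAU His — nonsynonymous.
Codon 7: CAC His / CAC His — identical.
Codon 8: UUC Phe / GCC Ala — nonsynonymous.
Nonsynonymous differences: 3.

3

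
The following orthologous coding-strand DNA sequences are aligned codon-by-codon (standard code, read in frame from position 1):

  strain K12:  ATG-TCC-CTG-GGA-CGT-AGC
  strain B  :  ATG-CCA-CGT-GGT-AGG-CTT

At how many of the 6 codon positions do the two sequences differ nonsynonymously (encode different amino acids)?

3

Codon 1: ATG Met / ATG Met — identical.
Codon 2: TCC Ser / CCA Pro — nonsynonymous.
Codon 3: CTG Leu / CGT Arg — nonsynonymous.
Codon 4: GGA Gly / GGT Gly — synonymous.
Codon 5: CGT Arg / AGG Arg — synonymous.
Codon 6: AGC Ser / CTT Leu — nonsynonymous.
Nonsynonymous differences: 3.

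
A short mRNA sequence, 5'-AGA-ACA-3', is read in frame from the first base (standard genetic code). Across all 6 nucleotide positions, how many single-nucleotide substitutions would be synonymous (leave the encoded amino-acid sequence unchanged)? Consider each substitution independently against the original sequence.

Codon 1 (AGA, Arg): 2 synonymous substitutions.
Codon 2 (ACA, Thr): 3 synonymous substitutions.
Total: 2 + 3 = 5.

5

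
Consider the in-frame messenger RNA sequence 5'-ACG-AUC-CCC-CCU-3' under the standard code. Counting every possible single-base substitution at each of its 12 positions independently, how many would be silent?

Codon 1 (ACG, Thr): 3 synonymous substitutions.
Codon 2 (AUC, Ile): 2 synonymous substitutions.
Codon 3 (CCC, Pro): 3 synonymous substitutions.
Codon 4 (CCU, Pro): 3 synonymous substitutions.
Total: 3 + 2 + 3 + 3 = 11.

11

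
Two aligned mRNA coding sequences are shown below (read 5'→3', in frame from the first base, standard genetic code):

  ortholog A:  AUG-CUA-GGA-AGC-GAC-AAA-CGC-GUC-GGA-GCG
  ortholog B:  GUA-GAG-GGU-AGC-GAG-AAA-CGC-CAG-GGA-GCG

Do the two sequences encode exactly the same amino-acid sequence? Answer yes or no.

no

Codon 1: AUG Met / GUA Val — nonsynonymous.
Codon 2: CUA Leu / GAG Glu — nonsynonymous.
Codon 3: GGA Gly / GGU Gly — synonymous.
Codon 4: AGC Ser / AGC Ser — identical.
Codon 5: GAC Asp / GAG Glu — nonsynonymous.
Codon 6: AAA Lys / AAA Lys — identical.
Codon 7: CGC Arg / CGC Arg — identical.
Codon 8: GUC Val / CAG Gln — nonsynonymous.
Codon 9: GGA Gly / GGA Gly — identical.
Codon 10: GCG Ala / GCG Ala — identical.
Nonsynonymous differences: 4 → different protein.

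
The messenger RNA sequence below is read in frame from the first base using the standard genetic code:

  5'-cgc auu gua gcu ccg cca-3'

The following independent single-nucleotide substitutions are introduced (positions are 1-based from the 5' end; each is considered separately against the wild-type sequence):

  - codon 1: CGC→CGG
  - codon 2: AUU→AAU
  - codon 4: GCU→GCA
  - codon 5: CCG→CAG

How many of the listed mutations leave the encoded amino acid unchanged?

Codon 1: CGC (Arg) → CGG (Arg) — synonymous.
Codon 2: AUU (Ile) → AAU (Asn) — missense.
Codon 4: GCU (Ala) → GCA (Ala) — synonymous.
Codon 5: CCG (Pro) → CAG (Gln) — missense.
Synonymous: 2 of 4.

2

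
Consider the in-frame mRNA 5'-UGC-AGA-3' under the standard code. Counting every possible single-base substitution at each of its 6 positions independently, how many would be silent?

3

Codon 1 (UGC, Cys): 1 synonymous substitution.
Codon 2 (AGA, Arg): 2 synonymous substitutions.
Total: 1 + 2 = 3.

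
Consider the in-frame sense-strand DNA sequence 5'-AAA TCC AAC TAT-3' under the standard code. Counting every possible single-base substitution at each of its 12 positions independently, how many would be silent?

Codon 1 (AAA, Lys): 1 synonymous substitution.
Codon 2 (TCC, Ser): 3 synonymous substitutions.
Codon 3 (AAC, Asn): 1 synonymous substitution.
Codon 4 (TAT, Tyr): 1 synonymous substitution.
Total: 1 + 3 + 1 + 1 = 6.

6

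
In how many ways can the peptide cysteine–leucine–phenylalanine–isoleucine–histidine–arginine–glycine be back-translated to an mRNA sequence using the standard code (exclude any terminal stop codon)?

Cys: 2 codons.
Leu: 6 codons.
Phe: 2 codons.
Ile: 3 codons.
His: 2 codons.
Arg: 6 codons.
Gly: 4 codons.
2 × 6 × 2 × 3 × 2 × 6 × 4 = 3456.

3456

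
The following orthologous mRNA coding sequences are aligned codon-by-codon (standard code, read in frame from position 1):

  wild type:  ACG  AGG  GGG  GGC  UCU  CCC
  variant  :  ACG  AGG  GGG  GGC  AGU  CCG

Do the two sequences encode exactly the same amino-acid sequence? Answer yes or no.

yes

Codon 1: ACG Thr / ACG Thr — identical.
Codon 2: AGG Arg / AGG Arg — identical.
Codon 3: GGG Gly / GGG Gly — identical.
Codon 4: GGC Gly / GGC Gly — identical.
Codon 5: UCU Ser / AGU Ser — synonymous.
Codon 6: CCC Pro / CCG Pro — synonymous.
Nonsynonymous differences: 0 → same protein.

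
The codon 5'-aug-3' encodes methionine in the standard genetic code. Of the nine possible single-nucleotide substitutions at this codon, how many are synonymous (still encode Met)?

0

Position 1: none → 0 synonymous.
Position 2: none → 0 synonymous.
Position 3: none → 0 synonymous.
Total: 0 + 0 + 0 = 0.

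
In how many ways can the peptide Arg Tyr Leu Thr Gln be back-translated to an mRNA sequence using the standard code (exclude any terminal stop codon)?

576

Arg: 6 codons.
Tyr: 2 codons.
Leu: 6 codons.
Thr: 4 codons.
Gln: 2 codons.
6 × 2 × 6 × 4 × 2 = 576.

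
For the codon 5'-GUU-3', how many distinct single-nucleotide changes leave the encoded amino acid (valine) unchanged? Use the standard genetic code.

Position 1: none → 0 synonymous.
Position 2: none → 0 synonymous.
Position 3: GUC, GUA, GUG → 3 synonymous.
Total: 0 + 0 + 3 = 3.

3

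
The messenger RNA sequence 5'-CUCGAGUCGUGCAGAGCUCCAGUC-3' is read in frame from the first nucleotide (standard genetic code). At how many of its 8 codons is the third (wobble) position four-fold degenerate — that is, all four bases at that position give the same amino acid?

Codon 1 CUC (Leu): third position 4-fold.
Codon 2 GAG (Glu): third position 2-fold.
Codon 3 UCG (Ser): third position 4-fold.
Codon 4 UGC (Cys): third position 2-fold.
Codon 5 AGA (Arg): third position 2-fold.
Codon 6 GCU (Ala): third position 4-fold.
Codon 7 CCA (Pro): third position 4-fold.
Codon 8 GUC (Val): third position 4-fold.
Four-fold degenerate third positions: 5.

5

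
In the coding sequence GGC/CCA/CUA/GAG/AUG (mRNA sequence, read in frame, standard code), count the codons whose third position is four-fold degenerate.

3

Codon 1 GGC (Gly): third position 4-fold.
Codon 2 CCA (Pro): third position 4-fold.
Codon 3 CUA (Leu): third position 4-fold.
Codon 4 GAG (Glu): third position 2-fold.
Codon 5 AUG (Met): third position 1-fold.
Four-fold degenerate third positions: 3.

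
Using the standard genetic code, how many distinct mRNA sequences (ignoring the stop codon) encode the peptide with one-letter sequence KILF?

Lys: 2 codons.
Ile: 3 codons.
Leu: 6 codons.
Phe: 2 codons.
2 × 3 × 6 × 2 = 72.

72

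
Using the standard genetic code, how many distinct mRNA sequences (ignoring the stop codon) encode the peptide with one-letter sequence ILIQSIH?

Ile: 3 codons.
Leu: 6 codons.
Ile: 3 codons.
Gln: 2 codons.
Ser: 6 codons.
Ile: 3 codons.
His: 2 codons.
3 × 6 × 3 × 2 × 6 × 3 × 2 = 3888.

3888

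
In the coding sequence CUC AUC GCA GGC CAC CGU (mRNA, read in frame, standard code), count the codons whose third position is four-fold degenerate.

4

Codon 1 CUC (Leu): third position 4-fold.
Codon 2 AUC (Ile): third position 3-fold.
Codon 3 GCA (Ala): third position 4-fold.
Codon 4 GGC (Gly): third position 4-fold.
Codon 5 CAC (His): third position 2-fold.
Codon 6 CGU (Arg): third position 4-fold.
Four-fold degenerate third positions: 4.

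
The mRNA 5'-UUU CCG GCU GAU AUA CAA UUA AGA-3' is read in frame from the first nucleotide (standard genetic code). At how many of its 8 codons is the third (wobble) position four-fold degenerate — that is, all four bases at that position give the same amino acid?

2

Codon 1 UUU (Phe): third position 2-fold.
Codon 2 CCG (Pro): third position 4-fold.
Codon 3 GCU (Ala): third position 4-fold.
Codon 4 GAU (Asp): third position 2-fold.
Codon 5 AUA (Ile): third position 3-fold.
Codon 6 CAA (Gln): third position 2-fold.
Codon 7 UUA (Leu): third position 2-fold.
Codon 8 AGA (Arg): third position 2-fold.
Four-fold degenerate third positions: 2.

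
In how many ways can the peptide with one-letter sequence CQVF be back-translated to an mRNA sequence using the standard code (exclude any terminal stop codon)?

Cys: 2 codons.
Gln: 2 codons.
Val: 4 codons.
Phe: 2 codons.
2 × 2 × 4 × 2 = 32.

32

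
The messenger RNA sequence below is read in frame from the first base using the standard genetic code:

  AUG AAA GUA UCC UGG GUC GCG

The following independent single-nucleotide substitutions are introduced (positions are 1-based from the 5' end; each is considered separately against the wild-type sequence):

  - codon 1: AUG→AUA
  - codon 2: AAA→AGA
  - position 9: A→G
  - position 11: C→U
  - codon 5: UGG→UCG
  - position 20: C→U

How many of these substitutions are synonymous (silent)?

Codon 1: AUG (Met) → AUA (Ile) — missense.
Codon 2: AAA (Lys) → AGA (Arg) — missense.
Codon 3: GUA (Val) → GUG (Val) — synonymous.
Codon 4: UCC (Ser) → UUC (Phe) — missense.
Codon 5: UGG (Trp) → UCG (Ser) — missense.
Codon 7: GCG (Ala) → GUG (Val) — missense.
Synonymous: 1 of 6.

1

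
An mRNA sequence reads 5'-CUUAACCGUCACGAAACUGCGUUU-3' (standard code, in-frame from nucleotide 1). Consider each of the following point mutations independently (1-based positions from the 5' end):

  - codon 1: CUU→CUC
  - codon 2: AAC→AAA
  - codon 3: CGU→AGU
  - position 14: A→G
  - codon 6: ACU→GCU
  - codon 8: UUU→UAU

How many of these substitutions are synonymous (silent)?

Codon 1: CUU (Leu) → CUC (Leu) — synonymous.
Codon 2: AAC (Asn) → AAA (Lys) — missense.
Codon 3: CGU (Arg) → AGU (Ser) — missense.
Codon 5: GAA (Glu) → GGA (Gly) — missense.
Codon 6: ACU (Thr) → GCU (Ala) — missense.
Codon 8: UUU (Phe) → UAU (Tyr) — missense.
Synonymous: 1 of 6.

1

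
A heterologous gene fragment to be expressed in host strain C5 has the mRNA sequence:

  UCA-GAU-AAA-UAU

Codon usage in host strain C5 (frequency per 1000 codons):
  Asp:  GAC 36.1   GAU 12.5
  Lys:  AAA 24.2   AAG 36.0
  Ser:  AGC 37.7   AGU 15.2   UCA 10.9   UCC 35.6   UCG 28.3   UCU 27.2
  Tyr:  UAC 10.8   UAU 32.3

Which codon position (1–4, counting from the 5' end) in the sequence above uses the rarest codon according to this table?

Codon 1 UCA (Ser): 10.9 per 1000.
Codon 2 GAU (Asp): 12.5 per 1000.
Codon 3 AAA (Lys): 24.2 per 1000.
Codon 4 UAU (Tyr): 32.3 per 1000.
Lowest frequency is 10.9 at codon 1.

1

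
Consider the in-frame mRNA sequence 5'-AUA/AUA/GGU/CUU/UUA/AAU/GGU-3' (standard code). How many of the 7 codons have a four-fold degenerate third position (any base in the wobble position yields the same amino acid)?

Codon 1 AUA (Ile): third position 3-fold.
Codon 2 AUA (Ile): third position 3-fold.
Codon 3 GGU (Gly): third position 4-fold.
Codon 4 CUU (Leu): third position 4-fold.
Codon 5 UUA (Leu): third position 2-fold.
Codon 6 AAU (Asn): third position 2-fold.
Codon 7 GGU (Gly): third position 4-fold.
Four-fold degenerate third positions: 3.

3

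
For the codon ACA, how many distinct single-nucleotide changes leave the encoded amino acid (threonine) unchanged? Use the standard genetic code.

Position 1: none → 0 synonymous.
Position 2: none → 0 synonymous.
Position 3: ACU, ACC, ACG → 3 synonymous.
Total: 0 + 0 + 3 = 3.

3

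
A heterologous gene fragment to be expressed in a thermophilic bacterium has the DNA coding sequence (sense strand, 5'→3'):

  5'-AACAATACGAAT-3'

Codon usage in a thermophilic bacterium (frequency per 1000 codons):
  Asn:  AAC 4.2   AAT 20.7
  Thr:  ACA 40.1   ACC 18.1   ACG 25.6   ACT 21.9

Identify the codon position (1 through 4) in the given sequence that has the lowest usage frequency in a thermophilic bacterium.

1

Codon 1 AAC (Asn): 4.2 per 1000.
Codon 2 AAT (Asn): 20.7 per 1000.
Codon 3 ACG (Thr): 25.6 per 1000.
Codon 4 AAT (Asn): 20.7 per 1000.
Lowest frequency is 4.2 at codon 1.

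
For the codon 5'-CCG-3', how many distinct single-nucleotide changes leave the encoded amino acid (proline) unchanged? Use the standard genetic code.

3

Position 1: none → 0 synonymous.
Position 2: none → 0 synonymous.
Position 3: CCU, CCC, CCA → 3 synonymous.
Total: 0 + 0 + 3 = 3.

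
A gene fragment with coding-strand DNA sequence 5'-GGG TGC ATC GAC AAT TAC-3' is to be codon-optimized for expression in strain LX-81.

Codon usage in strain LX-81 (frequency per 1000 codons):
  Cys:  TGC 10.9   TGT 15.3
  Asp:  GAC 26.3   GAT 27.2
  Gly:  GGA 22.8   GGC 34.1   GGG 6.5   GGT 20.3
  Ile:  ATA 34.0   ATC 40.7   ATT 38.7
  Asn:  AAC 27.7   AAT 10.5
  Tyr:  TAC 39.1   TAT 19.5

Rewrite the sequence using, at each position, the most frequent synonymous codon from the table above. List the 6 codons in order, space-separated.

Codon 1 (Gly): best is GGC at 34.1.
Codon 2 (Cys): best is TGT at 15.3.
Codon 3 (Ile): best is ATC at 40.7.
Codon 4 (Asp): best is GAT at 27.2.
Codon 5 (Asn): best is AAC at 27.7.
Codon 6 (Tyr): best is TAC at 39.1.

GGC TGT ATC GAT AAC TAC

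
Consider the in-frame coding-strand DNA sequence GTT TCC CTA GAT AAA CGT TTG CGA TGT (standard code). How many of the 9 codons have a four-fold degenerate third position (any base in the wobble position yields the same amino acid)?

5

Codon 1 GTT (Val): third position 4-fold.
Codon 2 TCC (Ser): third position 4-fold.
Codon 3 CTA (Leu): third position 4-fold.
Codon 4 GAT (Asp): third position 2-fold.
Codon 5 AAA (Lys): third position 2-fold.
Codon 6 CGT (Arg): third position 4-fold.
Codon 7 TTG (Leu): third position 2-fold.
Codon 8 CGA (Arg): third position 4-fold.
Codon 9 TGT (Cys): third position 2-fold.
Four-fold degenerate third positions: 5.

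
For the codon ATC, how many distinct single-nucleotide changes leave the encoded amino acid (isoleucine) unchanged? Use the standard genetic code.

2

Position 1: none → 0 synonymous.
Position 2: none → 0 synonymous.
Position 3: ATT, ATA → 2 synonymous.
Total: 0 + 0 + 2 = 2.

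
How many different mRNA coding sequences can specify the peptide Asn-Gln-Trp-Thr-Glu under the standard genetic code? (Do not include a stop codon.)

Asn: 2 codons.
Gln: 2 codons.
Trp: 1 codon.
Thr: 4 codons.
Glu: 2 codons.
2 × 2 × 1 × 4 × 2 = 32.

32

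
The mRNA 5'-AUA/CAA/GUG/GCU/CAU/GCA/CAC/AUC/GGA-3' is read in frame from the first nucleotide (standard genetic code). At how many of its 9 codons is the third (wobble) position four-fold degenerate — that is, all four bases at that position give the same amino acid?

4

Codon 1 AUA (Ile): third position 3-fold.
Codon 2 CAA (Gln): third position 2-fold.
Codon 3 GUG (Val): third position 4-fold.
Codon 4 GCU (Ala): third position 4-fold.
Codon 5 CAU (His): third position 2-fold.
Codon 6 GCA (Ala): third position 4-fold.
Codon 7 CAC (His): third position 2-fold.
Codon 8 AUC (Ile): third position 3-fold.
Codon 9 GGA (Gly): third position 4-fold.
Four-fold degenerate third positions: 4.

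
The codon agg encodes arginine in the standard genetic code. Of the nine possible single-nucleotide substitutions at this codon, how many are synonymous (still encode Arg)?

Position 1: CGG → 1 synonymous.
Position 2: none → 0 synonymous.
Position 3: AGA → 1 synonymous.
Total: 1 + 0 + 1 = 2.

2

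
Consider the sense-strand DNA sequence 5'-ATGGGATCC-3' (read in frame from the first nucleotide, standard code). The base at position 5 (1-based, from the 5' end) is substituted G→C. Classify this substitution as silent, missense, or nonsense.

missense

Position 5 falls in codon 2: GGA → Gly.
After the substitution the codon is GCA → Ala.
Gly ≠ Ala, so this is a missense mutation.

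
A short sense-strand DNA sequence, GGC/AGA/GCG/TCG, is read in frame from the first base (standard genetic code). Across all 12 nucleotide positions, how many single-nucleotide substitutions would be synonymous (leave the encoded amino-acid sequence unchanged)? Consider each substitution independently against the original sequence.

11

Codon 1 (GGC, Gly): 3 synonymous substitutions.
Codon 2 (AGA, Arg): 2 synonymous substitutions.
Codon 3 (GCG, Ala): 3 synonymous substitutions.
Codon 4 (TCG, Ser): 3 synonymous substitutions.
Total: 3 + 2 + 3 + 3 = 11.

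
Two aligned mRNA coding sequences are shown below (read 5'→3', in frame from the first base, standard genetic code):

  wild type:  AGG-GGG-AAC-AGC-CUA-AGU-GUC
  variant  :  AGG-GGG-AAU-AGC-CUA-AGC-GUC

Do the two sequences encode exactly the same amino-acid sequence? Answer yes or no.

yes

Codon 1: AGG Arg / AGG Arg — identical.
Codon 2: GGG Gly / GGG Gly — identical.
Codon 3: AAC Asn / AAU Asn — synonymous.
Codon 4: AGC Ser / AGC Ser — identical.
Codon 5: CUA Leu / CUA Leu — identical.
Codon 6: AGU Ser / AGC Ser — synonymous.
Codon 7: GUC Val / GUC Val — identical.
Nonsynonymous differences: 0 → same protein.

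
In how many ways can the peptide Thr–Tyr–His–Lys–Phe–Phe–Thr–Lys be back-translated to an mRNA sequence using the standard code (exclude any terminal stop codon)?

1024

Thr: 4 codons.
Tyr: 2 codons.
His: 2 codons.
Lys: 2 codons.
Phe: 2 codons.
Phe: 2 codons.
Thr: 4 codons.
Lys: 2 codons.
4 × 2 × 2 × 2 × 2 × 2 × 4 × 2 = 1024.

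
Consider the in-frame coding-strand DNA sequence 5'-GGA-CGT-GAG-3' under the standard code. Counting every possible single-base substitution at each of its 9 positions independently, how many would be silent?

Codon 1 (GGA, Gly): 3 synonymous substitutions.
Codon 2 (CGT, Arg): 3 synonymous substitutions.
Codon 3 (GAG, Glu): 1 synonymous substitution.
Total: 3 + 3 + 1 = 7.

7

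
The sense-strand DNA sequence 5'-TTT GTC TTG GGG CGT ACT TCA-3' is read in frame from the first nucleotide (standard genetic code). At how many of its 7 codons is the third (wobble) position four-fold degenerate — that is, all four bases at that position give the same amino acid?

Codon 1 TTT (Phe): third position 2-fold.
Codon 2 GTC (Val): third position 4-fold.
Codon 3 TTG (Leu): third position 2-fold.
Codon 4 GGG (Gly): third position 4-fold.
Codon 5 CGT (Arg): third position 4-fold.
Codon 6 ACT (Thr): third position 4-fold.
Codon 7 TCA (Ser): third position 4-fold.
Four-fold degenerate third positions: 5.

5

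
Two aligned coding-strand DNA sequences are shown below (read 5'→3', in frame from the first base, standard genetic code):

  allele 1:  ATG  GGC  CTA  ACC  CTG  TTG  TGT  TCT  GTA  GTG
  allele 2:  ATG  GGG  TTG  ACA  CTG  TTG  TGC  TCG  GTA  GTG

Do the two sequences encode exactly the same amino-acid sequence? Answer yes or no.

Codon 1: ATG Met / ATG Met — identical.
Codon 2: GGC Gly / GGG Gly — synonymous.
Codon 3: CTA Leu / TTG Leu — synonymous.
Codon 4: ACC Thr / ACA Thr — synonymous.
Codon 5: CTG Leu / CTG Leu — identical.
Codon 6: TTG Leu / TTG Leu — identical.
Codon 7: TGT Cys / TGC Cys — synonymous.
Codon 8: TCT Ser / TCG Ser — synonymous.
Codon 9: GTA Val / GTA Val — identical.
Codon 10: GTG Val / GTG Val — identical.
Nonsynonymous differences: 0 → same protein.

yes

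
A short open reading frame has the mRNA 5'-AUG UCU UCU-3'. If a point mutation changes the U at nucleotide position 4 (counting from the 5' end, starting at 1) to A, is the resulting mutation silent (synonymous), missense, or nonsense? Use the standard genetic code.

Position 4 falls in codon 2: UCU → Ser.
After the substitution the codon is ACU → Thr.
Ser ≠ Thr, so this is a missense mutation.

missense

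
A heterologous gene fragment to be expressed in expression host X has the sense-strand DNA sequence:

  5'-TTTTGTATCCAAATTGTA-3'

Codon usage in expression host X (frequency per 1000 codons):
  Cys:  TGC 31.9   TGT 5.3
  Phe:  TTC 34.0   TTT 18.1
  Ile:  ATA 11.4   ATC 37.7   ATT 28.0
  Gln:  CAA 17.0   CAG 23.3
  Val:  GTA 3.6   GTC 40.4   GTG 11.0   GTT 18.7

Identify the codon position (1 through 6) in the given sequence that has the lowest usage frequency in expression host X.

6

Codon 1 TTT (Phe): 18.1 per 1000.
Codon 2 TGT (Cys): 5.3 per 1000.
Codon 3 ATC (Ile): 37.7 per 1000.
Codon 4 CAA (Gln): 17.0 per 1000.
Codon 5 ATT (Ile): 28.0 per 1000.
Codon 6 GTA (Val): 3.6 per 1000.
Lowest frequency is 3.6 at codon 6.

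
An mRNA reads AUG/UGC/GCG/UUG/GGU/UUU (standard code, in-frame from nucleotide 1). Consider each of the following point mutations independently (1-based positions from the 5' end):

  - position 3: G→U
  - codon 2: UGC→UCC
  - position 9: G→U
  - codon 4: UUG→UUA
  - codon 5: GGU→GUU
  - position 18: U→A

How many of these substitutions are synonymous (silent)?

2

Codon 1: AUG (Met) → AUU (Ile) — missense.
Codon 2: UGC (Cys) → UCC (Ser) — missense.
Codon 3: GCG (Ala) → GCU (Ala) — synonymous.
Codon 4: UUG (Leu) → UUA (Leu) — synonymous.
Codon 5: GGU (Gly) → GUU (Val) — missense.
Codon 6: UUU (Phe) → UUA (Leu) — missense.
Synonymous: 2 of 6.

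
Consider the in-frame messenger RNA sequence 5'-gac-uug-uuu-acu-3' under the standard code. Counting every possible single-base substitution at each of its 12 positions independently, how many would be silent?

Codon 1 (GAC, Asp): 1 synonymous substitution.
Codon 2 (UUG, Leu): 2 synonymous substitutions.
Codon 3 (UUU, Phe): 1 synonymous substitution.
Codon 4 (ACU, Thr): 3 synonymous substitutions.
Total: 1 + 2 + 1 + 3 = 7.

7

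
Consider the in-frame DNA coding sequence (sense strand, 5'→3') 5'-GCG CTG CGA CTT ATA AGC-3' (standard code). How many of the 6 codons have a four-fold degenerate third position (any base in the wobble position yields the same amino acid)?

4

Codon 1 GCG (Ala): third position 4-fold.
Codon 2 CTG (Leu): third position 4-fold.
Codon 3 CGA (Arg): third position 4-fold.
Codon 4 CTT (Leu): third position 4-fold.
Codon 5 ATA (Ile): third position 3-fold.
Codon 6 AGC (Ser): third position 2-fold.
Four-fold degenerate third positions: 4.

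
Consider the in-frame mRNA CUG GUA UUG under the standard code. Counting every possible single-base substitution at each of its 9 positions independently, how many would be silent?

9

Codon 1 (CUG, Leu): 4 synonymous substitutions.
Codon 2 (GUA, Val): 3 synonymous substitutions.
Codon 3 (UUG, Leu): 2 synonymous substitutions.
Total: 4 + 3 + 2 = 9.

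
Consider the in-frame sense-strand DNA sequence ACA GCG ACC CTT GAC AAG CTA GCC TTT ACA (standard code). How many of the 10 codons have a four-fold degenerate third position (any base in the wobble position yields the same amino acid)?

Codon 1 ACA (Thr): third position 4-fold.
Codon 2 GCG (Ala): third position 4-fold.
Codon 3 ACC (Thr): third position 4-fold.
Codon 4 CTT (Leu): third position 4-fold.
Codon 5 GAC (Asp): third position 2-fold.
Codon 6 AAG (Lys): third position 2-fold.
Codon 7 CTA (Leu): third position 4-fold.
Codon 8 GCC (Ala): third position 4-fold.
Codon 9 TTT (Phe): third position 2-fold.
Codon 10 ACA (Thr): third position 4-fold.
Four-fold degenerate third positions: 7.

7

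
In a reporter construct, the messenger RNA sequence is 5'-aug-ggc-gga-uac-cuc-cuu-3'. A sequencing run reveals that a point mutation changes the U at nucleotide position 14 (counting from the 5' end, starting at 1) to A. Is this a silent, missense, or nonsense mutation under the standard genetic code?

Position 14 falls in codon 5: CUC → Leu.
After the substitution the codon is CAC → His.
Leu ≠ His, so this is a missense mutation.

missense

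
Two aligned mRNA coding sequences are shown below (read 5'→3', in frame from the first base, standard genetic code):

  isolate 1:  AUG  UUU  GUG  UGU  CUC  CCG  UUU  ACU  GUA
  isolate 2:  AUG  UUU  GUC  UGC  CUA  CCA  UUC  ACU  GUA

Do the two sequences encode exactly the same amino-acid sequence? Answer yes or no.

Codon 1: AUG Met / AUG Met — identical.
Codon 2: UUU Phe / UUU Phe — identical.
Codon 3: GUG Val / GUC Val — synonymous.
Codon 4: UGU Cys / UGC Cys — synonymous.
Codon 5: CUC Leu / CUA Leu — synonymous.
Codon 6: CCG Pro / CCA Pro — synonymous.
Codon 7: UUU Phe / UUC Phe — synonymous.
Codon 8: ACU Thr / ACU Thr — identical.
Codon 9: GUA Val / GUA Val — identical.
Nonsynonymous differences: 0 → same protein.

yes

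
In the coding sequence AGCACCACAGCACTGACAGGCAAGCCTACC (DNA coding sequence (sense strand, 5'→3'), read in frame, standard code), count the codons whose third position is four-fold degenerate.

Codon 1 AGC (Ser): third position 2-fold.
Codon 2 ACC (Thr): third position 4-fold.
Codon 3 ACA (Thr): third position 4-fold.
Codon 4 GCA (Ala): third position 4-fold.
Codon 5 CTG (Leu): third position 4-fold.
Codon 6 ACA (Thr): third position 4-fold.
Codon 7 GGC (Gly): third position 4-fold.
Codon 8 AAG (Lys): third position 2-fold.
Codon 9 CCT (Pro): third position 4-fold.
Codon 10 ACC (Thr): third position 4-fold.
Four-fold degenerate third positions: 8.

8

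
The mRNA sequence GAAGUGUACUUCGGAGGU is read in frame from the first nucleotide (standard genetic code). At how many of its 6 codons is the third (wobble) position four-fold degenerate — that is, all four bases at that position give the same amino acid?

Codon 1 GAA (Glu): third position 2-fold.
Codon 2 GUG (Val): third position 4-fold.
Codon 3 UAC (Tyr): third position 2-fold.
Codon 4 UUC (Phe): third position 2-fold.
Codon 5 GGA (Gly): third position 4-fold.
Codon 6 GGU (Gly): third position 4-fold.
Four-fold degenerate third positions: 3.

3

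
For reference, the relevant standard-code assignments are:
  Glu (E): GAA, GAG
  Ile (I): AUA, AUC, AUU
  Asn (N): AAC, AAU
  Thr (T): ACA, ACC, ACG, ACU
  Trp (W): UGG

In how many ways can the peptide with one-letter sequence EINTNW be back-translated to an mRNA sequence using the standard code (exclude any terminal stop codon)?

Glu: 2 codons.
Ile: 3 codons.
Asn: 2 codons.
Thr: 4 codons.
Asn: 2 codons.
Trp: 1 codon.
2 × 3 × 2 × 4 × 2 × 1 = 96.

96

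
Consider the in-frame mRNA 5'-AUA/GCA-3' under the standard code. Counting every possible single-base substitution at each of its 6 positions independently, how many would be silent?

Codon 1 (AUA, Ile): 2 synonymous substitutions.
Codon 2 (GCA, Ala): 3 synonymous substitutions.
Total: 2 + 3 = 5.

5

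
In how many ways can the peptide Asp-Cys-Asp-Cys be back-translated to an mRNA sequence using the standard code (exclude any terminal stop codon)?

Asp: 2 codons.
Cys: 2 codons.
Asp: 2 codons.
Cys: 2 codons.
2 × 2 × 2 × 2 = 16.

16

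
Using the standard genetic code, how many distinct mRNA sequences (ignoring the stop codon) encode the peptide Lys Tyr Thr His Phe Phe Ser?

Lys: 2 codons.
Tyr: 2 codons.
Thr: 4 codons.
His: 2 codons.
Phe: 2 codons.
Phe: 2 codons.
Ser: 6 codons.
2 × 2 × 4 × 2 × 2 × 2 × 6 = 768.

768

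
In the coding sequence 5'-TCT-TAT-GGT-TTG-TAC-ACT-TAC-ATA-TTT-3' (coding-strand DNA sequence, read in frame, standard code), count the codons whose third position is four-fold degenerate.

3

Codon 1 TCT (Ser): third position 4-fold.
Codon 2 TAT (Tyr): third position 2-fold.
Codon 3 GGT (Gly): third position 4-fold.
Codon 4 TTG (Leu): third position 2-fold.
Codon 5 TAC (Tyr): third position 2-fold.
Codon 6 ACT (Thr): third position 4-fold.
Codon 7 TAC (Tyr): third position 2-fold.
Codon 8 ATA (Ile): third position 3-fold.
Codon 9 TTT (Phe): third position 2-fold.
Four-fold degenerate third positions: 3.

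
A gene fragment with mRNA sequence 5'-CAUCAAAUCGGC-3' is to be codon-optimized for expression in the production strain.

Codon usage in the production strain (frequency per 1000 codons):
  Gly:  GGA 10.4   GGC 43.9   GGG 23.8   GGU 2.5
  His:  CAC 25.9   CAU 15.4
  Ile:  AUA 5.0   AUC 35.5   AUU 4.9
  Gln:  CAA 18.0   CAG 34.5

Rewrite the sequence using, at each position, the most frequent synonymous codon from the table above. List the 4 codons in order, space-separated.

CAC CAG AUC GGC

Codon 1 (His): best is CAC at 25.9.
Codon 2 (Gln): best is CAG at 34.5.
Codon 3 (Ile): best is AUC at 35.5.
Codon 4 (Gly): best is GGC at 43.9.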